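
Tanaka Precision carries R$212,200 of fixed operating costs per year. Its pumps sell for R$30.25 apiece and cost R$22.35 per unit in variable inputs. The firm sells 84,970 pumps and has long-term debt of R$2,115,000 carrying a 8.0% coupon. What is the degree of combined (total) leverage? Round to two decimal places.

2.32

Total contribution margin = 84,970 × R$7.90 = R$671,263.00.
Operating income = contribution − fixed costs = R$671,263.00 − R$212,200 = R$459,063.00. Interest = R$169,200.00.
DOL = R$671,263.00 ÷ R$459,063.00 = 1.4622; DFL = R$459,063.00 ÷ R$289,863.00 = 1.5837.
Combined leverage = 1.4622 × 1.5837 = 2.3157.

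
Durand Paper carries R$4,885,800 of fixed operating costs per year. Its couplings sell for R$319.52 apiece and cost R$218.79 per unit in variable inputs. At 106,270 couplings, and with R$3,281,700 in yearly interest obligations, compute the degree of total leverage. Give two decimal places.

4.22

Total contribution margin = 106,270 × R$100.73 = R$10,704,577.10.
Subtracting fixed costs: EBIT = R$10,704,577.10 − R$4,885,800 = R$5,818,777.10. Interest = R$3,281,700.00, so EBIT − I = R$2,537,077.10.
Degree of total leverage = total CM / (EBIT − interest) = R$10,704,577.10 / R$2,537,077.10 = 4.2193.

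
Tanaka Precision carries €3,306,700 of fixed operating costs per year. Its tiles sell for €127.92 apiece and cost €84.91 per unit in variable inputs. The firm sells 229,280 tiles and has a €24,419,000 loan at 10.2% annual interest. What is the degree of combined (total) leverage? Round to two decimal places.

At 229,280 units, contribution = 229,280 × €43.01 = €9,861,332.80.
Operating income = contribution − fixed costs = €9,861,332.80 − €3,306,700 = €6,554,632.80. Interest = €2,490,738.00, so EBIT − I = €4,063,894.80.
Degree of total leverage = total CM / (EBIT − interest) = €9,861,332.80 / €4,063,894.80 = 2.4266.

2.43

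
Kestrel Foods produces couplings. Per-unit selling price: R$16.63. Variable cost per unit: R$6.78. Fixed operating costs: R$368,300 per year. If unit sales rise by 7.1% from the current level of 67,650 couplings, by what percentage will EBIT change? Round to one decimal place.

Total contribution margin = 67,650 × R$9.85 = R$666,352.50.
Subtracting fixed costs: EBIT = R$666,352.50 − R$368,300 = R$298,052.50.
Degree of operating leverage = R$666,352.50 / R$298,052.50 = 2.2357.
So EBIT moves 2.2357 × (+7.1%) = +15.9%.

+15.9%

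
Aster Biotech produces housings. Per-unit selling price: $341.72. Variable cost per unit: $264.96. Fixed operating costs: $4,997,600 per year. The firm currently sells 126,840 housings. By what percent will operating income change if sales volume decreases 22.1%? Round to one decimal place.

-45.4%

Contribution at this volume is 126,840 × $76.76 = $9,736,238.40.
EBIT = $9,736,238.40 − $4,997,600 = $4,738,638.40.
Degree of operating leverage = $9,736,238.40 / $4,738,638.40 = 2.0546.
So EBIT moves 2.0546 × (-22.1%) = -45.4%.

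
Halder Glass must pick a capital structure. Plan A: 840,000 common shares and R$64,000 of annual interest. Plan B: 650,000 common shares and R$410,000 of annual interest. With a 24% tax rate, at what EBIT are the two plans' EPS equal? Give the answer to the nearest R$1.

R$1,593,684

At indifference, (EBIT − 64,000)(1 − t)/840,000 = (EBIT − 410,000)(1 − t)/650,000.
The (1 − t) factor cancels: (EBIT − 64,000) × 650,000 = (EBIT − 410,000) × 840,000.
Solving, EBIT = (410,000·840,000 − 64,000·650,000) / (840,000 − 650,000) = 302,800,000,000 / 190,000 = 1,593,684.21.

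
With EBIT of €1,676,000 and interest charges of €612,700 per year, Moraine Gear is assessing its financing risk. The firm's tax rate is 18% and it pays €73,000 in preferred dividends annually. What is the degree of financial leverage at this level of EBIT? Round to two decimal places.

1.72

Annual interest charges come to €612,700.00.
Preferred dividends grossed up pre-tax: €73,000 / (1 − 0.18) = €89,024.39.
DFL = EBIT ÷ [EBIT − I − D_p/(1−t)] = €1,676,000 ÷ [€1,676,000 − €612,700.00 − €89,024.39] = €1,676,000 ÷ €974,275.61 = 1.7203.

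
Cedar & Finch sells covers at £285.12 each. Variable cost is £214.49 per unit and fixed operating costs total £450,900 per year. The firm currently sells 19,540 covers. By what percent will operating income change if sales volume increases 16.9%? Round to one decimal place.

Total contribution margin = 19,540 × £70.63 = £1,380,110.20.
Operating income = contribution − fixed costs = £1,380,110.20 − £450,900 = £929,210.20.
So DOL = total CM / EBIT = £1,380,110.20 / £929,210.20 = 1.4853.
%ΔEBIT = DOL × %ΔSales = 1.4853 × +16.9% = +25.1%.

+25.1%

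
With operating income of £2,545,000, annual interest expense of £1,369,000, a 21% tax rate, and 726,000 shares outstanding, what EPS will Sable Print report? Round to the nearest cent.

£1.28

Pre-tax income = £2,545,000 − £1,369,000.00 = £1,176,000.00.
After tax at 21%: net income = £1,176,000.00 × 0.79 = £929,040.00.
Per share: £929,040.00 / 726,000 shares = £1.28.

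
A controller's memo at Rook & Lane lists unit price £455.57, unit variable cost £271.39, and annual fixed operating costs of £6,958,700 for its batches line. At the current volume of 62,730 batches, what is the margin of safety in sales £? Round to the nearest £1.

Each unit contributes £455.57 − £271.39 = £184.18. Break-even units = £6,958,700 ÷ £184.18 = 37,782.06; break-even revenue = 37,782.06 × £455.57 = £17,212,373.54.
Current sales = 62,730 × £455.57 = £28,577,906.10.
Margin of safety = £28,577,906.10 − £17,212,373.54 = £11,365,533.

£11,365,533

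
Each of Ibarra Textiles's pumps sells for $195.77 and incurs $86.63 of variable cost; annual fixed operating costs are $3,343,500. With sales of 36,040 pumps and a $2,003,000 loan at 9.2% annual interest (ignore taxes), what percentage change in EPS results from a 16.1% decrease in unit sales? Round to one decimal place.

-156.1%

Contribution at this volume is 36,040 × $109.14 = $3,933,405.60.
EBIT = $3,933,405.60 − $3,343,500 = $589,905.60.
After interest of $184,276.00, pre-tax earnings = $405,629.60.
DCL = total CM / (EBIT − I) = $3,933,405.60 / $405,629.60 = 9.6970.
%ΔEPS = DCL × %ΔSales = 9.6970 × -16.1% = -156.1%.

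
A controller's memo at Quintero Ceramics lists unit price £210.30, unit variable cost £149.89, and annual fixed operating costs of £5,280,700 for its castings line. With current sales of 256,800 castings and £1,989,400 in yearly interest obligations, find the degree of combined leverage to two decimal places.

1.88

Total contribution margin = 256,800 × £60.41 = £15,513,288.00.
Subtracting fixed costs: EBIT = £15,513,288.00 − £5,280,700 = £10,232,588.00. Interest = £1,989,400.00, so EBIT − I = £8,243,188.00.
Degree of total leverage = total CM / (EBIT − interest) = £15,513,288.00 / £8,243,188.00 = 1.8820.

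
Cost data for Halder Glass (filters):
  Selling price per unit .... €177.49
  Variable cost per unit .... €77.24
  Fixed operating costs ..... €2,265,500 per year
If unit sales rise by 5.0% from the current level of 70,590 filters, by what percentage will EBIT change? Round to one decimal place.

+7.4%

Total contribution margin = 70,590 × €100.25 = €7,076,647.50.
Subtracting fixed costs: EBIT = €7,076,647.50 − €2,265,500 = €4,811,147.50.
Degree of operating leverage = €7,076,647.50 / €4,811,147.50 = 1.4709.
Operating income changes by 1.4709 × +5.0% = +7.4%.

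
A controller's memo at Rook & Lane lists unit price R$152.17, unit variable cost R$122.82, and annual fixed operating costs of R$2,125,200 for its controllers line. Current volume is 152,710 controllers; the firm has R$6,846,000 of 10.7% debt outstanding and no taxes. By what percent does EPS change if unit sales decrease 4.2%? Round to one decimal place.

-11.6%

Contribution at this volume is 152,710 × R$29.35 = R$4,482,038.50.
Subtracting fixed costs: EBIT = R$4,482,038.50 − R$2,125,200 = R$2,356,838.50.
After interest of R$732,522.00, pre-tax earnings = R$1,624,316.50.
DCL = total CM / (EBIT − I) = R$4,482,038.50 / R$1,624,316.50 = 2.7593.
%ΔEPS = DCL × %ΔSales = 2.7593 × -4.2% = -11.6%.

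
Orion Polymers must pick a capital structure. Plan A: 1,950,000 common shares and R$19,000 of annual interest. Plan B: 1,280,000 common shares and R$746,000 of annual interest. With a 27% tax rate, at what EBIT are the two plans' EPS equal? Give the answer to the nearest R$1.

Set EPS_A = EPS_B: (EBIT − R$19,000)(1 − 0.27) ÷ 1,950,000 = (EBIT − R$746,000)(1 − 0.27) ÷ 1,280,000.
Cancelling (1 − t) and cross-multiplying: 1,280,000·(EBIT − 19,000) = 1,950,000·(EBIT − 746,000).
Solving, EBIT = (746,000·1,950,000 − 19,000·1,280,000) / (1,950,000 − 1,280,000) = 1,430,380,000,000 / 670,000 = 2,134,895.52.

R$2,134,896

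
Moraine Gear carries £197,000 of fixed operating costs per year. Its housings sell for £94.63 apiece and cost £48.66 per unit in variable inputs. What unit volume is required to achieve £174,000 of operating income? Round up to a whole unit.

8,071 housings

Each unit contributes £94.63 − £48.66 = £45.97.
Required volume = (fixed costs + target profit) ÷ CM = (£197,000 + £174,000) ÷ £45.97 = 8,070.48, so 8,071 housings.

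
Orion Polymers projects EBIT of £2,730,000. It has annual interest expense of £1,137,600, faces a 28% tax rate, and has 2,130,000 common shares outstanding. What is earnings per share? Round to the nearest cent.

Interest = £1,137,600.00, so EBT = £2,730,000 − £1,137,600.00 = £1,592,400.00.
Net income = £1,592,400.00 × (1 − 0.28) = £1,146,528.00.
Per share: £1,146,528.00 / 2,130,000 shares = £0.54.

£0.54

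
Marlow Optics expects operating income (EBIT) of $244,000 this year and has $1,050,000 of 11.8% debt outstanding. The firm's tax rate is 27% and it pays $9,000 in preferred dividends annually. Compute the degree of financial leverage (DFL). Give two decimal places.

Interest = $123,900.00.
Preferred dividends grossed up pre-tax: $9,000 / (1 − 0.27) = $12,328.77.
DFL = EBIT ÷ [EBIT − I − D_p/(1−t)] = $244,000 ÷ [$244,000 − $123,900.00 − $12,328.77] = $244,000 ÷ $107,771.23 = 2.2641.

2.26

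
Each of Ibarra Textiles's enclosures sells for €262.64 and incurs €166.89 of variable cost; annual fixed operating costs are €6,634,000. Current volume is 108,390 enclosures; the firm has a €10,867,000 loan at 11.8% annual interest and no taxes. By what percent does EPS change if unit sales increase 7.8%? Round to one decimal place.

At 108,390 units, contribution = 108,390 × €95.75 = €10,378,342.50.
Operating income = contribution − fixed costs = €10,378,342.50 − €6,634,000 = €3,744,342.50.
After interest of €1,282,306.00, pre-tax earnings = €2,462,036.50.
Degree of combined leverage = contribution ÷ (EBIT − I) = €10,378,342.50 ÷ €2,462,036.50 = 4.2153.
%ΔEPS = DCL × %ΔSales = 4.2153 × +7.8% = +32.9%.

+32.9%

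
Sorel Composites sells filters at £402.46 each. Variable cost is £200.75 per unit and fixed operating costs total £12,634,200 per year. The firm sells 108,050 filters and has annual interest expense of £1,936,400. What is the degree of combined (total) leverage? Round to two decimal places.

3.02

Total contribution margin = 108,050 × £201.71 = £21,794,765.50.
Subtracting fixed costs: EBIT = £21,794,765.50 − £12,634,200 = £9,160,565.50. Interest = £1,936,400.00, so EBIT − I = £7,224,165.50.
Degree of total leverage = total CM / (EBIT − interest) = £21,794,765.50 / £7,224,165.50 = 3.0169.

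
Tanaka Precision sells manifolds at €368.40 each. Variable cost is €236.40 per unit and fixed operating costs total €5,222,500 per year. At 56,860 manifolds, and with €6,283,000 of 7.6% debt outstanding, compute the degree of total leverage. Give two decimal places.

At 56,860 units, contribution = 56,860 × €132.00 = €7,505,520.00.
EBIT = €7,505,520.00 − €5,222,500 = €2,283,020.00. Interest = €477,508.00, so EBIT − I = €1,805,512.00.
DCL = contribution ÷ (EBIT − I) = €7,505,520.00 ÷ €1,805,512.00 = 4.1570.

4.16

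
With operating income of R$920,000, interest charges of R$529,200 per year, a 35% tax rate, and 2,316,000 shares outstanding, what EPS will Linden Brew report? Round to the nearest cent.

R$0.11

Pre-tax income = R$920,000 − R$529,200.00 = R$390,800.00.
After tax at 35%: net income = R$390,800.00 × 0.65 = R$254,020.00.
Per share: R$254,020.00 / 2,316,000 shares = R$0.11.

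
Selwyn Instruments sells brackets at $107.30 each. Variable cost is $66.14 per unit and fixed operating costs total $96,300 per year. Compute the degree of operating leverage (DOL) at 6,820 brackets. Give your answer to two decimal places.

Total contribution margin = 6,820 × $41.16 = $280,711.20.
EBIT = $280,711.20 − $96,300 = $184,411.20.
DOL = contribution ÷ EBIT = $280,711.20 ÷ $184,411.20 = 1.5222.

1.52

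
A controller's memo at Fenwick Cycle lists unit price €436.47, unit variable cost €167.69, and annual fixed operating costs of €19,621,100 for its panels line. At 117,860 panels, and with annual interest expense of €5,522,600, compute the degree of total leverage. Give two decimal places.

Contribution at this volume is 117,860 × €268.78 = €31,678,410.80.
EBIT = €31,678,410.80 − €19,621,100 = €12,057,310.80. Interest = €5,522,600.00.
DOL = €31,678,410.80 ÷ €12,057,310.80 = 2.6273; DFL = €12,057,310.80 ÷ €6,534,710.80 = 1.8451.
Combined leverage = 2.6273 × 1.8451 = 4.8476.

4.85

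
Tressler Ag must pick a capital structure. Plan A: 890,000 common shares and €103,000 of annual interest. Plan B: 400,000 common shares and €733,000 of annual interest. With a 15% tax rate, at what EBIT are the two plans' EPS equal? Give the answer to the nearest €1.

€1,247,286

At indifference, (EBIT − 103,000)(1 − t)/890,000 = (EBIT − 733,000)(1 − t)/400,000.
Cancelling (1 − t) and cross-multiplying: 400,000·(EBIT − 103,000) = 890,000·(EBIT − 733,000).
Solving, EBIT = (733,000·890,000 − 103,000·400,000) / (890,000 − 400,000) = 611,170,000,000 / 490,000 = 1,247,285.71.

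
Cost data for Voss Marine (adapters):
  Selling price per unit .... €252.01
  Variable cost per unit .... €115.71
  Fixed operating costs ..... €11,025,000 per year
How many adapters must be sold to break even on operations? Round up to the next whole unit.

Unit CM = price − variable cost = €252.01 − €115.71 = €136.30.
Units to break even: €11,025,000 ÷ €136.30 = 80,887.75, rounded up to 80,888.

80,888 adapters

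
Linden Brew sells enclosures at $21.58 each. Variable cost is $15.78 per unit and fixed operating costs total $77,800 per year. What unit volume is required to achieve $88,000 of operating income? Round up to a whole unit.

28,587 enclosures

Each unit contributes $21.58 − $15.78 = $5.80.
Need Q such that Q × $5.80 − $77,800 = $88,000, i.e. Q = $165,800 / $5.80 = 28,586.21 → 28,587.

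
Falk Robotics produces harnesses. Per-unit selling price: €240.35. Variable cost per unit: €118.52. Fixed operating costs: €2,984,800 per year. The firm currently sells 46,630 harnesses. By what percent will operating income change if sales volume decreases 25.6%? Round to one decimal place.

-53.9%

Contribution at this volume is 46,630 × €121.83 = €5,680,932.90.
Operating income = contribution − fixed costs = €5,680,932.90 − €2,984,800 = €2,696,132.90.
DOL = contribution ÷ EBIT = €5,680,932.90 ÷ €2,696,132.90 = 2.1071.
%ΔEBIT = DOL × %ΔSales = 2.1071 × -25.6% = -53.9%.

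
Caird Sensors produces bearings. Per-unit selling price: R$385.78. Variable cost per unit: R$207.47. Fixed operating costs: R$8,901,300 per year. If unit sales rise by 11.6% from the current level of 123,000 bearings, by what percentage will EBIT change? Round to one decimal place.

Total contribution margin = 123,000 × R$178.31 = R$21,932,130.00.
Subtracting fixed costs: EBIT = R$21,932,130.00 − R$8,901,300 = R$13,030,830.00.
Degree of operating leverage = R$21,932,130.00 / R$13,030,830.00 = 1.6831.
Operating income changes by 1.6831 × +11.6% = +19.5%.

+19.5%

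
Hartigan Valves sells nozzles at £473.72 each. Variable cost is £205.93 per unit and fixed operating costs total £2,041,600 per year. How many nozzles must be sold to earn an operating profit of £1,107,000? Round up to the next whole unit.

Unit CM = price − variable cost = £473.72 − £205.93 = £267.79.
Required volume = (fixed costs + target profit) ÷ CM = (£2,041,600 + £1,107,000) ÷ £267.79 = 11,757.72, so 11,758 nozzles.

11,758 nozzles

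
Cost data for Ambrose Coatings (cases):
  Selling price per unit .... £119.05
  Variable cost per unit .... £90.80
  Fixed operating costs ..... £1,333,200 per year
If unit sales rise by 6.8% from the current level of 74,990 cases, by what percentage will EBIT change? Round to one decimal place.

Total contribution margin = 74,990 × £28.25 = £2,118,467.50.
Subtracting fixed costs: EBIT = £2,118,467.50 − £1,333,200 = £785,267.50.
So DOL = total CM / EBIT = £2,118,467.50 / £785,267.50 = 2.6978.
Operating income changes by 2.6978 × +6.8% = +18.3%.

+18.3%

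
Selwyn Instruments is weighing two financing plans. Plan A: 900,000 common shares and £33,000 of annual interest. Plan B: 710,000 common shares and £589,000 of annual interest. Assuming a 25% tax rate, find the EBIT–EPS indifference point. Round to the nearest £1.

Set EPS_A = EPS_B: (EBIT − £33,000)(1 − 0.25) ÷ 900,000 = (EBIT − £589,000)(1 − 0.25) ÷ 710,000.
The (1 − t) factor cancels: (EBIT − 33,000) × 710,000 = (EBIT − 589,000) × 900,000.
Solving, EBIT = (589,000·900,000 − 33,000·710,000) / (900,000 − 710,000) = 506,670,000,000 / 190,000 = 2,666,684.21.

£2,666,684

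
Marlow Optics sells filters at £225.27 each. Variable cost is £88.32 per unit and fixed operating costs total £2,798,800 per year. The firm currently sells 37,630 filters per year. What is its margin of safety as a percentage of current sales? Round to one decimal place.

45.7%

Contribution margin per unit = £225.27 − £88.32 = £136.95. Break-even units = £2,798,800 ÷ £136.95 = 20,436.66; break-even revenue = 20,436.66 × £225.27 = £4,603,765.43.
Current sales = 37,630 × £225.27 = £8,476,910.10.
Margin of safety = (£8,476,910.10 − £4,603,765.43) ÷ £8,476,910.10 = 45.7%.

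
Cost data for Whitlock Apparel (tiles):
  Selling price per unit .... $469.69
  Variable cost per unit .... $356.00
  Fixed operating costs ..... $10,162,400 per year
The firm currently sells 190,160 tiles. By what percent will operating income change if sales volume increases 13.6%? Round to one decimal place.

Contribution at this volume is 190,160 × $113.69 = $21,619,290.40.
Subtracting fixed costs: EBIT = $21,619,290.40 − $10,162,400 = $11,456,890.40.
Degree of operating leverage = $21,619,290.40 / $11,456,890.40 = 1.8870.
%ΔEBIT = DOL × %ΔSales = 1.8870 × +13.6% = +25.7%.

+25.7%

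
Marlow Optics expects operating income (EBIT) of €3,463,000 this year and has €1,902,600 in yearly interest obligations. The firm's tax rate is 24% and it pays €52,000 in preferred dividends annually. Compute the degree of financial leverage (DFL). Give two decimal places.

2.32

Annual interest charges come to €1,902,600.00.
Preferred dividends grossed up pre-tax: €52,000 / (1 − 0.24) = €68,421.05.
DFL = EBIT ÷ [EBIT − I − D_p/(1−t)] = €3,463,000 ÷ [€3,463,000 − €1,902,600.00 − €68,421.05] = €3,463,000 ÷ €1,491,978.95 = 2.3211.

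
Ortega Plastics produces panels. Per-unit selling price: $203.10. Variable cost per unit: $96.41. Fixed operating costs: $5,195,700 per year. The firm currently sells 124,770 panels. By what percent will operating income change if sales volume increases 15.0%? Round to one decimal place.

+24.6%

At 124,770 units, contribution = 124,770 × $106.69 = $13,311,711.30.
EBIT = $13,311,711.30 − $5,195,700 = $8,116,011.30.
So DOL = total CM / EBIT = $13,311,711.30 / $8,116,011.30 = 1.6402.
Operating income changes by 1.6402 × +15.0% = +24.6%.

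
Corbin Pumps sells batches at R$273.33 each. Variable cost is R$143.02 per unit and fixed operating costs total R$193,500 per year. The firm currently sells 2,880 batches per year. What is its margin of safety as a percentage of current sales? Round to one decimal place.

48.4%

Contribution margin per unit = R$273.33 − R$143.02 = R$130.31. Break-even units = R$193,500 ÷ R$130.31 = 1,484.92; break-even revenue = 1,484.92 × R$273.33 = R$405,873.34.
Actual sales revenue = 2,880 × R$273.33 = R$787,190.40.
Margin of safety = (R$787,190.40 − R$405,873.34) ÷ R$787,190.40 = 48.4%.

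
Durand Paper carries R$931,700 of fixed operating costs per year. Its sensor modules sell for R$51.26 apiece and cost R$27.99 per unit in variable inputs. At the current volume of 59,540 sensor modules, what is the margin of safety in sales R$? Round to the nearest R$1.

Unit CM = price − variable cost = R$51.26 − R$27.99 = R$23.27. Break-even units = R$931,700 ÷ R$23.27 = 40,038.68; break-even revenue = 40,038.68 × R$51.26 = R$2,052,382.55.
Current sales = 59,540 × R$51.26 = R$3,052,020.40.
Margin of safety = R$3,052,020.40 − R$2,052,382.55 = R$999,638.

R$999,638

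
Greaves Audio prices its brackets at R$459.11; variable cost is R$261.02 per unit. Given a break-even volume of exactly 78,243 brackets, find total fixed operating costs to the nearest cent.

R$15,499,155.87

Each unit contributes R$459.11 − R$261.02 = R$198.09.
Since BE = FC / CM, FC = 78,243 × R$198.09 = R$15,499,155.87.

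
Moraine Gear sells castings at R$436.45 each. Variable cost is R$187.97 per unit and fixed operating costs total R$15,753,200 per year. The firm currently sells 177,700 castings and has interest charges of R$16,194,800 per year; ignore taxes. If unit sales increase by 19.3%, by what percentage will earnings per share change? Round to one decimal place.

+69.8%

Contribution at this volume is 177,700 × R$248.48 = R$44,154,896.00.
EBIT = R$44,154,896.00 − R$15,753,200 = R$28,401,696.00.
Interest = R$16,194,800.00, so EBIT − I = R$12,206,896.00.
DCL = total CM / (EBIT − I) = R$44,154,896.00 / R$12,206,896.00 = 3.6172.
EPS therefore changes by 3.6172 × (+19.3%) = +69.8%.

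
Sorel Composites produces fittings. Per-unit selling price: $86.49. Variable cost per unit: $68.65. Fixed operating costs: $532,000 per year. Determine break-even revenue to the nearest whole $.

$2,579,186

Contribution margin per unit = $86.49 − $68.65 = $17.84, a CM ratio of $17.84 ÷ $86.49 = 0.2063.
Break-even revenue = fixed costs × price ÷ CM = $532,000 × $86.49 ÷ $17.84 = $2,579,186.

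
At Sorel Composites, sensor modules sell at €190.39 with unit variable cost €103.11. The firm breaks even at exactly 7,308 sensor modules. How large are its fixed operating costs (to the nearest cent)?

Unit CM = price − variable cost = €190.39 − €103.11 = €87.28.
Fixed costs = break-even units × CM = 7,308 × €87.28 = €637,842.24.

€637,842.24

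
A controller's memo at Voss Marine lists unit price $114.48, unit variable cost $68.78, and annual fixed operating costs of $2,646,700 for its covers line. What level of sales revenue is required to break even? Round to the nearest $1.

Contribution margin per unit = $114.48 − $68.78 = $45.70, a CM ratio of $45.70 ÷ $114.48 = 0.3992.
Break-even revenue = fixed costs × price ÷ CM = $2,646,700 × $114.48 ÷ $45.70 = $6,630,070.

$6,630,070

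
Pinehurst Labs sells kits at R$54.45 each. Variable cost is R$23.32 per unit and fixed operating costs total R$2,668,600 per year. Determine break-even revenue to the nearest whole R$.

R$4,667,693

CM per unit = R$54.45 − R$23.32 = R$31.13; CM ratio = R$31.13 / R$54.45 = 0.5717.
Break-even sales = FC ÷ CM ratio = R$2,668,600 × R$54.45 / R$31.13 = R$4,667,693.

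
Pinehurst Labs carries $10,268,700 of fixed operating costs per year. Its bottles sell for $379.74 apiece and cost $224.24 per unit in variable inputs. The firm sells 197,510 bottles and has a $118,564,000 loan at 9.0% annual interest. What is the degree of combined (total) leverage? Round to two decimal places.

Contribution at this volume is 197,510 × $155.50 = $30,712,805.00.
Subtracting fixed costs: EBIT = $30,712,805.00 − $10,268,700 = $20,444,105.00. Interest = $10,670,760.00.
DOL = $30,712,805.00 ÷ $20,444,105.00 = 1.5023; DFL = $20,444,105.00 ÷ $9,773,345.00 = 2.0918.
DCL = DOL × DFL = 1.5023 × 2.0918 = 3.1425.

3.14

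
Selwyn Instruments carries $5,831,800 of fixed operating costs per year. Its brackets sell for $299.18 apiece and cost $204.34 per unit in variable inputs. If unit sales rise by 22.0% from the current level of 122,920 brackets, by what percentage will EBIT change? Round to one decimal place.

At 122,920 units, contribution = 122,920 × $94.84 = $11,657,732.80.
Operating income = contribution − fixed costs = $11,657,732.80 − $5,831,800 = $5,825,932.80.
Degree of operating leverage = $11,657,732.80 / $5,825,932.80 = 2.0010.
Operating income changes by 2.0010 × +22.0% = +44.0%.

+44.0%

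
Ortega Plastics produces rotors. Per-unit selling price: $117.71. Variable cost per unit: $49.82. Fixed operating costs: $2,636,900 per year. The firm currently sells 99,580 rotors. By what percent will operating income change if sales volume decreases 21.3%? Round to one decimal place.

At 99,580 units, contribution = 99,580 × $67.89 = $6,760,486.20.
Operating income = contribution − fixed costs = $6,760,486.20 − $2,636,900 = $4,123,586.20.
DOL = contribution ÷ EBIT = $6,760,486.20 ÷ $4,123,586.20 = 1.6395.
Operating income changes by 1.6395 × -21.3% = -34.9%.

-34.9%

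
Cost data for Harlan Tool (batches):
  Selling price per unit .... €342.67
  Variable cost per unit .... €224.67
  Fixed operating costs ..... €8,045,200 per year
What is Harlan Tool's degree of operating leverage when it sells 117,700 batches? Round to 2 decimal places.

2.38

Contribution at this volume is 117,700 × €118.00 = €13,888,600.00.
Subtracting fixed costs: EBIT = €13,888,600.00 − €8,045,200 = €5,843,400.00.
Degree of operating leverage = €13,888,600.00 / €5,843,400.00 = 2.3768.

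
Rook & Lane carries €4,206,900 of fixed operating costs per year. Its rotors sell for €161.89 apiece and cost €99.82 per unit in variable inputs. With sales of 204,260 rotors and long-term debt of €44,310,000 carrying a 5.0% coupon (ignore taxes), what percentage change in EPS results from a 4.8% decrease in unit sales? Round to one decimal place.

Contribution at this volume is 204,260 × €62.07 = €12,678,418.20.
EBIT = €12,678,418.20 − €4,206,900 = €8,471,518.20.
Interest = €2,215,500.00, so EBIT − I = €6,256,018.20.
DCL = total CM / (EBIT − I) = €12,678,418.20 / €6,256,018.20 = 2.0266.
EPS therefore changes by 2.0266 × (-4.8%) = -9.7%.

-9.7%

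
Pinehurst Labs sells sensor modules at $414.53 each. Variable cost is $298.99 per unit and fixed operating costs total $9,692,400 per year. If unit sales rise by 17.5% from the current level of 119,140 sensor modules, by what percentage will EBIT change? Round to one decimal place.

At 119,140 units, contribution = 119,140 × $115.54 = $13,765,435.60.
Operating income = contribution − fixed costs = $13,765,435.60 − $9,692,400 = $4,073,035.60.
Degree of operating leverage = $13,765,435.60 / $4,073,035.60 = 3.3797.
So EBIT moves 3.3797 × (+17.5%) = +59.1%.

+59.1%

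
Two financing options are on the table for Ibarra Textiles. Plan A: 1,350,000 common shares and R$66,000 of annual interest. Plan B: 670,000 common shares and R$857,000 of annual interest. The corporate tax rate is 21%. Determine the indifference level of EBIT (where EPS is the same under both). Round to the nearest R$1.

At indifference, (EBIT − 66,000)(1 − t)/1,350,000 = (EBIT − 857,000)(1 − t)/670,000.
Cancelling (1 − t) and cross-multiplying: 670,000·(EBIT − 66,000) = 1,350,000·(EBIT − 857,000).
EBIT × (1,350,000 − 670,000) = 857,000 × 1,350,000 − 66,000 × 670,000 = 1,112,730,000,000, so EBIT = 1,112,730,000,000 ÷ 680,000 = 1,636,367.65.

R$1,636,368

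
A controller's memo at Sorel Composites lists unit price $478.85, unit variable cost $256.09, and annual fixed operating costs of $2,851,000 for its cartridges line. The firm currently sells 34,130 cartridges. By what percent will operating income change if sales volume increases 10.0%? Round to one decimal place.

+16.0%

Total contribution margin = 34,130 × $222.76 = $7,602,798.80.
Operating income = contribution − fixed costs = $7,602,798.80 − $2,851,000 = $4,751,798.80.
So DOL = total CM / EBIT = $7,602,798.80 / $4,751,798.80 = 1.6000.
%ΔEBIT = DOL × %ΔSales = 1.6000 × +10.0% = +16.0%.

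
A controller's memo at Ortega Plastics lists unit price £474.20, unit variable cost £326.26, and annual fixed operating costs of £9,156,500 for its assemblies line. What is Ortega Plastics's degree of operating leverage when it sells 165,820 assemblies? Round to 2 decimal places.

1.60

Contribution at this volume is 165,820 × £147.94 = £24,531,410.80.
Operating income = contribution − fixed costs = £24,531,410.80 − £9,156,500 = £15,374,910.80.
DOL = contribution ÷ EBIT = £24,531,410.80 ÷ £15,374,910.80 = 1.5955.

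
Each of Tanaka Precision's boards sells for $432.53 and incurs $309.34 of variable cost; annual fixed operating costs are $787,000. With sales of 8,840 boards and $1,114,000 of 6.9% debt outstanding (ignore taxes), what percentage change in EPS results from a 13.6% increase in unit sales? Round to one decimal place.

Contribution at this volume is 8,840 × $123.19 = $1,088,999.60.
Subtracting fixed costs: EBIT = $1,088,999.60 − $787,000 = $301,999.60.
After interest of $76,866.00, pre-tax earnings = $225,133.60.
DCL = total CM / (EBIT − I) = $1,088,999.60 / $225,133.60 = 4.8371.
EPS therefore changes by 4.8371 × (+13.6%) = +65.8%.

+65.8%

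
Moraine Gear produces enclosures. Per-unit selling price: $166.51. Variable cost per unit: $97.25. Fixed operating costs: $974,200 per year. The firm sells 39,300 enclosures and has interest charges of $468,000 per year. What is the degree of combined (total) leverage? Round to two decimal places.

2.13

Contribution at this volume is 39,300 × $69.26 = $2,721,918.00.
EBIT = $2,721,918.00 − $974,200 = $1,747,718.00. Interest = $468,000.00.
DOL = $2,721,918.00 ÷ $1,747,718.00 = 1.5574; DFL = $1,747,718.00 ÷ $1,279,718.00 = 1.3657.
Combined leverage = 1.5574 × 1.3657 = 2.1269.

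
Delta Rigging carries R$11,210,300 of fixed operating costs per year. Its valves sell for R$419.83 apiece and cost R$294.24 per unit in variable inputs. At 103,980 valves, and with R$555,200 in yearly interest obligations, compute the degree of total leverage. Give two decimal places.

10.10

Total contribution margin = 103,980 × R$125.59 = R$13,058,848.20.
EBIT = R$13,058,848.20 − R$11,210,300 = R$1,848,548.20. Interest = R$555,200.00.
DOL = R$13,058,848.20 ÷ R$1,848,548.20 = 7.0644; DFL = R$1,848,548.20 ÷ R$1,293,348.20 = 1.4293.
Combined leverage = 7.0644 × 1.4293 = 10.0971.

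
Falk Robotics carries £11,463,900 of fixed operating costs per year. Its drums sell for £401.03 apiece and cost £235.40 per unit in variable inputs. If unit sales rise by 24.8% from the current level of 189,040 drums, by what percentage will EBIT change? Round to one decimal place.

+39.1%

At 189,040 units, contribution = 189,040 × £165.63 = £31,310,695.20.
Subtracting fixed costs: EBIT = £31,310,695.20 − £11,463,900 = £19,846,795.20.
Degree of operating leverage = £31,310,695.20 / £19,846,795.20 = 1.5776.
Operating income changes by 1.5776 × +24.8% = +39.1%.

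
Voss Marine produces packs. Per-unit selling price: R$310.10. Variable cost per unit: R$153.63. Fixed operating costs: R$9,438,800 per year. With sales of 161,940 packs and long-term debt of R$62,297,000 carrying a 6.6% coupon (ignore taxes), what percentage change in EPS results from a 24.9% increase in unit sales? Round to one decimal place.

Total contribution margin = 161,940 × R$156.47 = R$25,338,751.80.
EBIT = R$25,338,751.80 − R$9,438,800 = R$15,899,951.80.
Interest = R$4,111,602.00, so EBIT − I = R$11,788,349.80.
DCL = total CM / (EBIT − I) = R$25,338,751.80 / R$11,788,349.80 = 2.1495.
%ΔEPS = DCL × %ΔSales = 2.1495 × +24.9% = +53.5%.

+53.5%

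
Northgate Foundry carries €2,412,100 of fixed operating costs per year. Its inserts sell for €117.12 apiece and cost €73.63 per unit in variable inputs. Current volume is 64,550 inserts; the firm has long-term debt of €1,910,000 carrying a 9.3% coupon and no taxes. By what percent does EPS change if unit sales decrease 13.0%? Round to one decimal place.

-167.8%

Total contribution margin = 64,550 × €43.49 = €2,807,279.50.
Subtracting fixed costs: EBIT = €2,807,279.50 − €2,412,100 = €395,179.50.
Interest = €177,630.00, so EBIT − I = €217,549.50.
DCL = total CM / (EBIT − I) = €2,807,279.50 / €217,549.50 = 12.9041.
%ΔEPS = DCL × %ΔSales = 12.9041 × -13.0% = -167.8%.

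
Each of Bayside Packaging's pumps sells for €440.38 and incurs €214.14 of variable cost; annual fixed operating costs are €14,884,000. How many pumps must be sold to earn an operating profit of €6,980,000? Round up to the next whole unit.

Each unit contributes €440.38 − €214.14 = €226.24.
Units = (FC + target) / CM = (€14,884,000 + €6,980,000) / €226.24 = 96,640.74, so 96,641 pumps.

96,641 pumps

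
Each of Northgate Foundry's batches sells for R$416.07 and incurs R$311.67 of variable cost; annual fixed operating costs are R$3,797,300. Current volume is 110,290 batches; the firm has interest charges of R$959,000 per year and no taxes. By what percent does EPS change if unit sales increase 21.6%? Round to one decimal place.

At 110,290 units, contribution = 110,290 × R$104.40 = R$11,514,276.00.
EBIT = R$11,514,276.00 − R$3,797,300 = R$7,716,976.00.
Interest = R$959,000.00, so EBIT − I = R$6,757,976.00.
DCL = total CM / (EBIT − I) = R$11,514,276.00 / R$6,757,976.00 = 1.7038.
EPS therefore changes by 1.7038 × (+21.6%) = +36.8%.

+36.8%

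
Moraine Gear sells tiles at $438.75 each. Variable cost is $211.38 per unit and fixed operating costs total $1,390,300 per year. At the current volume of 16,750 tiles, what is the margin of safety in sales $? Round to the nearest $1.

Each unit contributes $438.75 − $211.38 = $227.37. Break-even units = $1,390,300 ÷ $227.37 = 6,114.70; break-even revenue = 6,114.70 × $438.75 = $2,682,825.90.
Current sales = 16,750 × $438.75 = $7,349,062.50.
Margin of safety = $7,349,062.50 − $2,682,825.90 = $4,666,237.

$4,666,237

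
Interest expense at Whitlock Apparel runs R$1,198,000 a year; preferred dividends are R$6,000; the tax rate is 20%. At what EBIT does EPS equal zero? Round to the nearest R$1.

Preferred dividends are paid after tax, so their pre-tax equivalent is R$6,000 ÷ (1 − 0.20) = R$7,500.00.
EPS = 0 when EBIT covers interest plus the pre-tax preferred burden: R$1,198,000 + R$7,500.00 = R$1,205,500.00.

R$1,205,500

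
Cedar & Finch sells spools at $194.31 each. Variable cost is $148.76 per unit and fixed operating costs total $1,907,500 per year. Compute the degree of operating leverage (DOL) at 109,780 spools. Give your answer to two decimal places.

Total contribution margin = 109,780 × $45.55 = $5,000,479.00.
Operating income = contribution − fixed costs = $5,000,479.00 − $1,907,500 = $3,092,979.00.
Degree of operating leverage = $5,000,479.00 / $3,092,979.00 = 1.6167.

1.62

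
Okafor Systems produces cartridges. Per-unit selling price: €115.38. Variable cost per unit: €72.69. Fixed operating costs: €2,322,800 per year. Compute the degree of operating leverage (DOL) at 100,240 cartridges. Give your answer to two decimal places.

Total contribution margin = 100,240 × €42.69 = €4,279,245.60.
Subtracting fixed costs: EBIT = €4,279,245.60 − €2,322,800 = €1,956,445.60.
DOL = contribution ÷ EBIT = €4,279,245.60 ÷ €1,956,445.60 = 2.1873.

2.19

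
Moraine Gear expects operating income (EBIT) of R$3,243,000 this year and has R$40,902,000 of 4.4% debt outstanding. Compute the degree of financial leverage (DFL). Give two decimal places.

Annual interest charges come to R$1,799,688.00.
DFL = EBIT ÷ (EBIT − I) = R$3,243,000 ÷ (R$3,243,000 − R$1,799,688.00) = R$3,243,000 ÷ R$1,443,312.00 = 2.2469.

2.25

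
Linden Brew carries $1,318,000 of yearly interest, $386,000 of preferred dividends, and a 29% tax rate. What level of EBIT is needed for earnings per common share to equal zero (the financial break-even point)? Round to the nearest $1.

$1,861,662

Grossing the preferred dividend up to pre-tax terms: $386,000 / (1 − 0.29) = $543,661.97.
EPS = 0 when EBIT covers interest plus the pre-tax preferred burden: $1,318,000 + $543,661.97 = $1,861,661.97.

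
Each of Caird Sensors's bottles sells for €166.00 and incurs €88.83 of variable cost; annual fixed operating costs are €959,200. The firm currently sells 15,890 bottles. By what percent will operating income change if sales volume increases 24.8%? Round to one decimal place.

Total contribution margin = 15,890 × €77.17 = €1,226,231.30.
Subtracting fixed costs: EBIT = €1,226,231.30 − €959,200 = €267,031.30.
Degree of operating leverage = €1,226,231.30 / €267,031.30 = 4.5921.
So EBIT moves 4.5921 × (+24.8%) = +113.9%.

+113.9%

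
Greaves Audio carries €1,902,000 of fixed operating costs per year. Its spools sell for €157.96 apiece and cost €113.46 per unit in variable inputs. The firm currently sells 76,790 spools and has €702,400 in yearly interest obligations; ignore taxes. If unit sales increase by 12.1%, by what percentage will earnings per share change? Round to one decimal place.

+50.9%

Total contribution margin = 76,790 × €44.50 = €3,417,155.00.
EBIT = €3,417,155.00 − €1,902,000 = €1,515,155.00.
Interest = €702,400.00, so EBIT − I = €812,755.00.
Degree of combined leverage = contribution ÷ (EBIT − I) = €3,417,155.00 ÷ €812,755.00 = 4.2044.
%ΔEPS = DCL × %ΔSales = 4.2044 × +12.1% = +50.9%.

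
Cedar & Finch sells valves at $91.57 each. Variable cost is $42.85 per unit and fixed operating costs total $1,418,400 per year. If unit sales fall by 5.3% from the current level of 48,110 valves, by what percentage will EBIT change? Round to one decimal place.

Contribution at this volume is 48,110 × $48.72 = $2,343,919.20.
Operating income = contribution − fixed costs = $2,343,919.20 − $1,418,400 = $925,519.20.
DOL = contribution ÷ EBIT = $2,343,919.20 ÷ $925,519.20 = 2.5325.
Operating income changes by 2.5325 × -5.3% = -13.4%.

-13.4%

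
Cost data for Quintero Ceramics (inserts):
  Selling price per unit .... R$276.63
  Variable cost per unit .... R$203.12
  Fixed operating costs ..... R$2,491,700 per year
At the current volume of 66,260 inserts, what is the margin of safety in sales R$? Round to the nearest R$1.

Unit CM = price − variable cost = R$276.63 − R$203.12 = R$73.51. Break-even units = R$2,491,700 ÷ R$73.51 = 33,896.07; break-even revenue = 33,896.07 × R$276.63 = R$9,376,669.45.
Actual sales revenue = 66,260 × R$276.63 = R$18,329,503.80.
Margin of safety = R$18,329,503.80 − R$9,376,669.45 = R$8,952,834.

R$8,952,834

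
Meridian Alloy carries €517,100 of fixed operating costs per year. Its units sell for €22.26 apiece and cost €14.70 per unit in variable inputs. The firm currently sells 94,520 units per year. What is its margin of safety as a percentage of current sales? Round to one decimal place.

27.6%

Contribution margin per unit = €22.26 − €14.70 = €7.56. Break-even units = €517,100 ÷ €7.56 = 68,399.47; break-even revenue = 68,399.47 × €22.26 = €1,522,572.22.
Current sales = 94,520 × €22.26 = €2,104,015.20.
Margin of safety = (€2,104,015.20 − €1,522,572.22) ÷ €2,104,015.20 = 27.6%.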